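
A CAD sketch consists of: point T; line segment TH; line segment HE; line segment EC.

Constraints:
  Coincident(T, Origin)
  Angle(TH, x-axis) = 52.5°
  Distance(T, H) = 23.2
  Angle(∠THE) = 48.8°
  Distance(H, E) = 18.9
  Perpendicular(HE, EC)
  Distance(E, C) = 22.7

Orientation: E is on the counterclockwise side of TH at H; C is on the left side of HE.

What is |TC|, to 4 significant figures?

6.371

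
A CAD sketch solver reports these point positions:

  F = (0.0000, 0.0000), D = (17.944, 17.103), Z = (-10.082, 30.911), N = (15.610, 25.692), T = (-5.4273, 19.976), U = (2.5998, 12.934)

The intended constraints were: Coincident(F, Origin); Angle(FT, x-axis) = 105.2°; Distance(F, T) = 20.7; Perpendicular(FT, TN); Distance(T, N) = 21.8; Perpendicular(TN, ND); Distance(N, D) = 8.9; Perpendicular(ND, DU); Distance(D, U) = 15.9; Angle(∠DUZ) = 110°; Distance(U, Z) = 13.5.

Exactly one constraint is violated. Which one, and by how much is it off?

Distance(U, Z) = 13.5 — off by 8.50.

F = (0.00, 0.00) ✓; FT at 105.2° ✓; |FT| = 20.70 ✓; ∠(FT, TN) = 90.00° ✓; |TN| = 21.80 ✓; ∠(TN, ND) = 90.00° ✓; |ND| = 8.900 ✓; ∠(ND, DU) = 90.00° ✓; |DU| = 15.90 ✓; ∠DUZ = 110.0° ✓; |UZ| = 22.00 ✗.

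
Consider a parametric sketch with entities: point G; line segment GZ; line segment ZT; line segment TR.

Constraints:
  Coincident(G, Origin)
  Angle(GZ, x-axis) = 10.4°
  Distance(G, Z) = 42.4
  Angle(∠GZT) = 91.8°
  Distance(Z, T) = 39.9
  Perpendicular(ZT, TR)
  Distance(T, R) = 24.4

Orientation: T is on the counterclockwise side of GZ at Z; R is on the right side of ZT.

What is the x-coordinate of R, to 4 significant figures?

59.86

G is at the origin; GZ runs at 10.4° with length 42.4, so Z = 42.4·(cos 10.4°, sin 10.4°) = (41.70, 7.654). ∠GZT = 91.8°, so ZT runs at 10.4° + (180° − 91.8°) = 98.60° from the x-axis; with |ZT| = 39.9, T = Z + 39.9·(cos 98.60°, sin 98.60°) = (35.74, 47.11). ZT is perpendicular to TR; with |TR| = 24.4 on the right of ZT, R = T + 24.4·(0.9888, 0.1495) = (59.86, 50.75). So R.x = 59.86.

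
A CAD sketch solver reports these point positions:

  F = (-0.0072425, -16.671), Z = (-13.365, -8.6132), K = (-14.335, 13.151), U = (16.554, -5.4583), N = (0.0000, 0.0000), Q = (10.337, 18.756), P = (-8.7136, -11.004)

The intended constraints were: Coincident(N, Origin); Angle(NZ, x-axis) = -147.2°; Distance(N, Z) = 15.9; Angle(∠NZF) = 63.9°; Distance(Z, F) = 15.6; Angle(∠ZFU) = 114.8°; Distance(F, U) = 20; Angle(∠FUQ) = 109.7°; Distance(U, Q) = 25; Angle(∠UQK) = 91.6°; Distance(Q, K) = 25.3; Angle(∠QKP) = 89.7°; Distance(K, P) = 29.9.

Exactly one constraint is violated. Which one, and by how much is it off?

Distance(K, P) = 29.9 — off by 5.10.

N = (0.00, 0.00) ✓; NZ at -147.2° ✓; |NZ| = 15.90 ✓; ∠NZF = 63.90° ✓; |ZF| = 15.60 ✓; ∠ZFU = 114.8° ✓; |FU| = 20.00 ✓; ∠FUQ = 109.7° ✓; |UQ| = 25.00 ✓; ∠UQK = 91.60° ✓; |QK| = 25.30 ✓; ∠QKP = 89.70° ✓; |KP| = 24.80 ✗.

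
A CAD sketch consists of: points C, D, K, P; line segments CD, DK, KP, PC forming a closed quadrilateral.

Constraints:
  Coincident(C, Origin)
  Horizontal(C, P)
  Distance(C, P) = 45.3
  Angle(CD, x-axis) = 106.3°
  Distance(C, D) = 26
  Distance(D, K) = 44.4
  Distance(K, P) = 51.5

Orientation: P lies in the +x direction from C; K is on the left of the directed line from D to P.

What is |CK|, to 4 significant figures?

57.55

C is at the origin; CP is horizontal with |CP| = 45.3 and P in +x, so P = (45.3, 0). CD runs at 106.3° with |CD| = 26.0, so D = (-7.297, 24.95). K is determined by |DK| = 44.4 and |KP| = 51.5 together: it lies at the intersection of circle(D, 44.4) and circle(P, 51.5). With |DP| = 58.22, the foot of the radical line on DP is 23.26 from D and the perpendicular offset is √(44.4² − 23.26²) = 37.82. Taking the left-of-DP solution: K = (29.93, 49.15).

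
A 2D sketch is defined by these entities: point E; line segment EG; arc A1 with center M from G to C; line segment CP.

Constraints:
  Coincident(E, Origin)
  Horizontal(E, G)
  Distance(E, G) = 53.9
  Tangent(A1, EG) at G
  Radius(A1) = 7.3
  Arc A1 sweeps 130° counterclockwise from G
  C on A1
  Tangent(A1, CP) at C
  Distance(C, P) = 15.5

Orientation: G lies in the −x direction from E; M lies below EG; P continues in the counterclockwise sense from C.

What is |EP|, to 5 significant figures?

54.979

E is at the origin; EG is horizontal with |EG| = 53.9 and G on the −x side, so G = (-53.900, 0.0000). Tangency of A1 to EG means the radius MG is perpendicular to EG, so M = G + (0, -7.3) = (-53.900, -7.3000). On A1, G sits at bearing 90° from M; a 130° counterclockwise sweep puts C at bearing 220°, so C = M + 7.3·(cos 220°, sin 220°) = (-59.492, -11.992). A1 meets CP tangentially, so MC is at right angles to CP, so CP runs along (−sin 220°, cos 220°); with |CP| = 15.5, P = (-49.529, -23.866). Then |EP| = |P − E| = 54.979.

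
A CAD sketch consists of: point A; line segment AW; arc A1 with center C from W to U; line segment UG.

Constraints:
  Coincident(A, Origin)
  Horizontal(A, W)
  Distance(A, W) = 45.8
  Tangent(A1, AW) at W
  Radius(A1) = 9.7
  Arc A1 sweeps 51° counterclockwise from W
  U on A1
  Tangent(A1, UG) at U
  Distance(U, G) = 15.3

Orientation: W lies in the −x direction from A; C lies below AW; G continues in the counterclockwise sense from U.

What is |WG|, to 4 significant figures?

23.12

On A1, W sits at bearing 90° from C; a 51° counterclockwise sweep puts U at bearing 141°, so U = C + 9.7·(cos 141°, sin 141°) = (-53.34, -3.596). Tangency of A1 to UG means the radius CU is perpendicular to UG, so UG runs along (−sin 141°, cos 141°); with |UG| = 15.3, G = (-62.97, -15.49). Then |WG| = |G − W| = 23.12.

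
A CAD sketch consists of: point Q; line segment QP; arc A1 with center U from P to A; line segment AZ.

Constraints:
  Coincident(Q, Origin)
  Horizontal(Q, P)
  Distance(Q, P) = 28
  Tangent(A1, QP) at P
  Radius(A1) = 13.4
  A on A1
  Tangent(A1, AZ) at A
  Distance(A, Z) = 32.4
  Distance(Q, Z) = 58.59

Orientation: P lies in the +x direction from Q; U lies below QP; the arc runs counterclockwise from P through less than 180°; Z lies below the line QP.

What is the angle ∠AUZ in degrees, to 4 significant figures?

67.53°

Q is at the origin; Q and P share the same y with |QP| = 28.0 and P on the +x side, so P = (28.00, 0.000). A1 meets QP tangentially, so UP is at right angles to QP, so U = P + (0, -13.4) = (28.00, -13.40). Since UA ⟂ AZ (tangency), |UZ| = √(13.4² + 32.4²) = 35.06 regardless of where A sits on A1. So Z lies on both circle(Q, 58.59) and circle(U, 35.06); the below-QP intersection is Z = (33.58, -48.02). A is the foot of the tangent from Z: A = (16.59, -20.43).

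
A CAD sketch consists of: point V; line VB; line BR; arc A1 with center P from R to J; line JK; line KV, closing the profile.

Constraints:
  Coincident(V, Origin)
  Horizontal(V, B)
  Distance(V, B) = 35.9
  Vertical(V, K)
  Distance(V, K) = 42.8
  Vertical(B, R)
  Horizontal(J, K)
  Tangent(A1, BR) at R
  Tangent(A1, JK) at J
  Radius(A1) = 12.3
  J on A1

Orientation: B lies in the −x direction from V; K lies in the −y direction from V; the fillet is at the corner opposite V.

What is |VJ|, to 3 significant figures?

48.9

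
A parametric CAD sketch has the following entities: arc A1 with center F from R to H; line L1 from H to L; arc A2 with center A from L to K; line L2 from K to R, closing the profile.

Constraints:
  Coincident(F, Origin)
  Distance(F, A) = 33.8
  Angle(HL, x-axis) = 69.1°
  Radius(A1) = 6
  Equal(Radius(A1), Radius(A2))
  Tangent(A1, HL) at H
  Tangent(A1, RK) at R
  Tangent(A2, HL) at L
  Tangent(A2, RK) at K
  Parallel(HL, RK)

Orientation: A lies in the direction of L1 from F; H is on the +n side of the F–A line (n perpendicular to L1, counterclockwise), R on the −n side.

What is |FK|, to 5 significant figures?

34.328

Tangency of A1 to both parallel lines with radius 6.0 puts H and R at F ± 6.0·n: H = (-5.6052, 2.1404), R = (5.6052, -2.1404). Equal radii place L and K the same way about A: L = A + 6.0·n = (6.4525, 33.717), K = A − 6.0·n = (17.663, 29.436). Then |FK| = |K − F| = 34.328.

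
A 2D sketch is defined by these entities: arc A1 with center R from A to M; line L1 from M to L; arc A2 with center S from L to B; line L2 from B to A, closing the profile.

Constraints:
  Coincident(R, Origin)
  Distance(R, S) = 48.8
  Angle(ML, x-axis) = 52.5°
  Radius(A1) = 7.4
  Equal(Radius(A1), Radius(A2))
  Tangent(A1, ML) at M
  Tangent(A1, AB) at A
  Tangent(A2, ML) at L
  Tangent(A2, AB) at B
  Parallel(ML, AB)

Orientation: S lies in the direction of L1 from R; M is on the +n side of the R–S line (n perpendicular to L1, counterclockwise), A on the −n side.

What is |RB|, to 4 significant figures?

49.36

The slot axis is L1's direction at 52.5°, so u = (cos 52.5°, sin 52.5°) = (0.6088, 0.7934) and n = (−sin 52.5°, cos 52.5°) = (-0.7934, 0.6088). R is at the origin and S lies 48.8 along u from R, so S = 48.8·u = (29.71, 38.72). Tangency of A1 to both parallel lines with radius 7.4 puts M and A at R ± 7.4·n: M = (-5.871, 4.505), A = (5.871, -4.505). Equal radii place L and B the same way about S: L = S + 7.4·n = (23.84, 43.22), B = S − 7.4·n = (35.58, 34.21). Then |RB| = |B − R| = 49.36.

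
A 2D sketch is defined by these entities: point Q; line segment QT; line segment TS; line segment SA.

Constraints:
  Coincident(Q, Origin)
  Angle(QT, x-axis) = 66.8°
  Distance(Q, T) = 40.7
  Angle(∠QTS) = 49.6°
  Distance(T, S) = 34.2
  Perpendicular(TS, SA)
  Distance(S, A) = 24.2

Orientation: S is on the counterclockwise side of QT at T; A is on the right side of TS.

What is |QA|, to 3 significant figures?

55.7

Q is at the origin; QT runs at 66.8° with length 40.7, so T = 40.7·(cos 66.8°, sin 66.8°) = (16.0, 37.4). ∠QTS = 49.6°, so TS runs at 66.8° + (180° − 49.6°) = 197° from the x-axis; with |TS| = 34.2, S = T + 34.2·(cos 197°, sin 197°) = (-16.6, 27.3). TS ⟂ SA; with |SA| = 24.2 on the right of TS, A = S + 24.2·(-0.296, 0.955) = (-23.8, 50.4). Then |QA| = |A − Q| = 55.7.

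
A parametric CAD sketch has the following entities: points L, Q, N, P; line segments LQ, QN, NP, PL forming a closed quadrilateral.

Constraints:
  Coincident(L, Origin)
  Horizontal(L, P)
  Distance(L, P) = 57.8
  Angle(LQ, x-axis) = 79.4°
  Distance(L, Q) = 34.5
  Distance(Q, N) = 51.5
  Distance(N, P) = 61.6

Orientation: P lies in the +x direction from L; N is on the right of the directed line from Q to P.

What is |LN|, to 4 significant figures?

17.06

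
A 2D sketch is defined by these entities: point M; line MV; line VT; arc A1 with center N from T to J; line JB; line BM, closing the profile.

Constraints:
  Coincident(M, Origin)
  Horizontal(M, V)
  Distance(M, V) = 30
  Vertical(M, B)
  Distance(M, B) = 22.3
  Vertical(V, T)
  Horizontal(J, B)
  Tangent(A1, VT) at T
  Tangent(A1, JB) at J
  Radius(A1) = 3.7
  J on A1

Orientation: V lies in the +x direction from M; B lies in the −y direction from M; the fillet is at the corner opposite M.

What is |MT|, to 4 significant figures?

35.30

The virtual corner opposite M is at (30.00, -22.30). A1 meets VT tangentially, so NT is at right angles to VT and the tangent condition forces NJ to be normal to JB, with radius 3.7, so the center N sits 3.7 in from both sides at N = (26.30, -18.60). That places the tangent points at T = (30.00, -18.60) on VT and J = (26.30, -22.30) on JB. Then |MT| = |T − M| = 35.30.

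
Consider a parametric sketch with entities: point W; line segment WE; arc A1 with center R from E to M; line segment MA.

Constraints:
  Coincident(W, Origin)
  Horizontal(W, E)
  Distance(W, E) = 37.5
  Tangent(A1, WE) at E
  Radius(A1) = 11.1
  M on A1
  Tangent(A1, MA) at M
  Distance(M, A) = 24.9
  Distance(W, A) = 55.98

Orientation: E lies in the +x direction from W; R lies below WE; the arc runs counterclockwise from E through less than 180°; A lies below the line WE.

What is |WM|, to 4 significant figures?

32.71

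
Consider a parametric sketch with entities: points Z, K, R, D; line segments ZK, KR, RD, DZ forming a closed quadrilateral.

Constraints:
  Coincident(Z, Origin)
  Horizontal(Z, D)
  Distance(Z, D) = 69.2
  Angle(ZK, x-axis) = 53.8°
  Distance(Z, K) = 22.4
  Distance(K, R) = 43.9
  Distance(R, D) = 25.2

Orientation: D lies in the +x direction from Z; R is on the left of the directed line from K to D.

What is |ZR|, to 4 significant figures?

61.06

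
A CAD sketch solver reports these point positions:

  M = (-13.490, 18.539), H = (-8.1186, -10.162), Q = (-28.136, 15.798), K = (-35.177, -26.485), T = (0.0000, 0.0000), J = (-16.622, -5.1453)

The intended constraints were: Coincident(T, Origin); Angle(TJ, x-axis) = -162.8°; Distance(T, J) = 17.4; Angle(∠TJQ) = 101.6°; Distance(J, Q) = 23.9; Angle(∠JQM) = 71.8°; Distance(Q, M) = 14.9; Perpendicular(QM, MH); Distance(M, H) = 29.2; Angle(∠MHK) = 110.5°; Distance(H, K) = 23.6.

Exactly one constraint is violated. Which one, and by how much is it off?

Distance(H, K) = 23.6 — off by 8.00.

T = (0.00, 0.00) ✓; TJ at -162.8° ✓; |TJ| = 17.40 ✓; ∠TJQ = 101.6° ✓; |JQ| = 23.90 ✓; ∠JQM = 71.80° ✓; |QM| = 14.90 ✓; ∠(QM, MH) = 90.00° ✓; |MH| = 29.20 ✓; ∠MHK = 110.5° ✓; |HK| = 31.60 ✗.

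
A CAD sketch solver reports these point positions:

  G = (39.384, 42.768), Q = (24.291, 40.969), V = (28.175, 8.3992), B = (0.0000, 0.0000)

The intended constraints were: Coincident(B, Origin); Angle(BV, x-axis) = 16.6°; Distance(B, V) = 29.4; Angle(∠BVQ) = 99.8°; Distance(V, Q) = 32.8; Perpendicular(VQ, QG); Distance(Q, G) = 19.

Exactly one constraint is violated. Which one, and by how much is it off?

Distance(Q, G) = 19 — off by 3.80.

B = (0.00, 0.00) ✓; BV at 16.60° ✓; |BV| = 29.40 ✓; ∠BVQ = 99.80° ✓; |VQ| = 32.80 ✓; ∠(VQ, QG) = 90.00° ✓; |QG| = 15.20 ✗.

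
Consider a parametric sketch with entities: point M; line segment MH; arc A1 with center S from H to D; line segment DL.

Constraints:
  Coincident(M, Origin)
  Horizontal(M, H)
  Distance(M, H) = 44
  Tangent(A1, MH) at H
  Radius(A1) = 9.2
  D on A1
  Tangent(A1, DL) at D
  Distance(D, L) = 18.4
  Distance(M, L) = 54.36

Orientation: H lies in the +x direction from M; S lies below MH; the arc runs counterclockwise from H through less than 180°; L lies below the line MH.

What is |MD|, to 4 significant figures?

38.69

Checks: |MH| = 44.00 ✓; |SD| = 9.200 ✓; ∠(SD, DL) = 90.00° ✓; |DL| = 18.40 ✓; |ML| = 54.36 ✓.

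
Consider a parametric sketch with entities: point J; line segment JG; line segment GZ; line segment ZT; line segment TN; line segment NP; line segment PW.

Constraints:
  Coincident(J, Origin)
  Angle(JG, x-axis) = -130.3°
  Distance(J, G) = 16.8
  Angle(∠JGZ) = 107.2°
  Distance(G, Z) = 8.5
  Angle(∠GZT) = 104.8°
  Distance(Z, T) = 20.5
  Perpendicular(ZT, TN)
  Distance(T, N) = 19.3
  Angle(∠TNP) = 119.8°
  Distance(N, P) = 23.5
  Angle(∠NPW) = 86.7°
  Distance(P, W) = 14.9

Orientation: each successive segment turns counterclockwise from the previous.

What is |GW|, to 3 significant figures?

10.4

∠TNP = 119.8° gives NP at 168° from the x-axis; with |NP| = 23.5, P = (-15.6, 9.56). ∠NPW = 86.7° gives PW at -98.8° from the x-axis; with |PW| = 14.9, W = (-17.9, -5.16). Then |GW| = |W − G| = 10.4.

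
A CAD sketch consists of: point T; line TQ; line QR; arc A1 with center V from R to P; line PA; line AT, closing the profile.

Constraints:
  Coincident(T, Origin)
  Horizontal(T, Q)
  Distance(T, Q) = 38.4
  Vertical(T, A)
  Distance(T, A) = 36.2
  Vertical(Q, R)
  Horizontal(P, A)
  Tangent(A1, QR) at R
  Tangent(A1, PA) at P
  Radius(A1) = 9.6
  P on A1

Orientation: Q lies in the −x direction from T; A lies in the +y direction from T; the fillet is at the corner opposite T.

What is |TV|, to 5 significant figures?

39.205

TA is vertical with |TA| = 36.2 and A on the +y side, so A = (0.0000, 36.200). The virtual corner opposite T is at (-38.400, 36.200). Tangency of A1 to QR means the radius VR is perpendicular to QR and A1 meets PA tangentially, so VP is at right angles to PA, with radius 9.6, so the center V sits 9.6 in from both sides at V = (-28.800, 26.600). Then |TV| = |V − T| = 39.205.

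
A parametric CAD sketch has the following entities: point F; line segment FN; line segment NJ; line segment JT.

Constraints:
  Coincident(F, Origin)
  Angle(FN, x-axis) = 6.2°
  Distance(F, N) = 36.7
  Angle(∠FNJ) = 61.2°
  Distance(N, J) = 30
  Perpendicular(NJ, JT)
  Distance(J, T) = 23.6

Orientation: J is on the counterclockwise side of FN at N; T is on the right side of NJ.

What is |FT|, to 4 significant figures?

57.11

F is at the origin; FN runs at 6.2° with length 36.7, so N = 36.7·(cos 6.2°, sin 6.2°) = (36.49, 3.964). ∠FNJ = 61.2°, so NJ runs at 6.2° + (180° − 61.2°) = 125.0° from the x-axis; with |NJ| = 30.0, J = N + 30.0·(cos 125.0°, sin 125.0°) = (19.28, 28.54). NJ is perpendicular to JT; with |JT| = 23.6 on the right of NJ, T = J + 23.6·(0.8192, 0.5736) = (38.61, 42.07). Then |FT| = |T − F| = 57.11.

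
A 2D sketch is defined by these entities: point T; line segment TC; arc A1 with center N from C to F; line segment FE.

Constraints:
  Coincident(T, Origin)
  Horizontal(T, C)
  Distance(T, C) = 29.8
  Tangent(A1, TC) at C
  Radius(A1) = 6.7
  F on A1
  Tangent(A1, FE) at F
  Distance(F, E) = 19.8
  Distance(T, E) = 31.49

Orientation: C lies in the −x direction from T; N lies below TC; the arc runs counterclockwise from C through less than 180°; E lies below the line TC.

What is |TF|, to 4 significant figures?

36.18

T is at the origin; T and C share the same y with |TC| = 29.8 and C on the −x side, so C = (-29.80, 0.000). Tangency of A1 to TC means the radius NC is perpendicular to TC, so N = C + (0, -6.7) = (-29.80, -6.700). Since NF ⟂ FE (tangency), |NE| = √(6.7² + 19.8²) = 20.90 regardless of where F sits on A1. So E lies on both circle(T, 31.49) and circle(N, 20.90); the below-TC intersection is E = (-19.38, -24.82). F is the foot of the tangent from E: F = (-34.23, -11.73).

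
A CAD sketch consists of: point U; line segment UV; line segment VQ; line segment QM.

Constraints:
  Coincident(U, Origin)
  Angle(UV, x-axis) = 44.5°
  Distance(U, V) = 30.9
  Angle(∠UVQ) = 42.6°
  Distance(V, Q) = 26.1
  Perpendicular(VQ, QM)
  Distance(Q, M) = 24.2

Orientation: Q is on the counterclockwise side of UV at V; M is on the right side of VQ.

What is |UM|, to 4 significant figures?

45.24

U is at the origin; UV runs at 44.5° with length 30.9, so V = 30.9·(cos 44.5°, sin 44.5°) = (22.04, 21.66). ∠UVQ = 42.6°, so VQ runs at 44.5° + (180° − 42.6°) = 181.9° from the x-axis; with |VQ| = 26.1, Q = V + 26.1·(cos 181.9°, sin 181.9°) = (-4.046, 20.79). The perpendicularity gives QM at right angles to VQ; with |QM| = 24.2 on the right of VQ, M = Q + 24.2·(-0.03316, 0.9995) = (-4.849, 44.98). Then |UM| = |M − U| = 45.24.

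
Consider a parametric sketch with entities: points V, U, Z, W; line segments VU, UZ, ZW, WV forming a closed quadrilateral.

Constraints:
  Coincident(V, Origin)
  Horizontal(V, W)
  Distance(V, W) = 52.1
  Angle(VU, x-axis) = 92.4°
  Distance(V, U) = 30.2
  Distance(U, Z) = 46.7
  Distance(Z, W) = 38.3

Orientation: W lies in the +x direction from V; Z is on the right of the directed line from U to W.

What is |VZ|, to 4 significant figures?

20.82

Checks: |UZ| = 46.70 ✓; |ZW| = 38.30 ✓.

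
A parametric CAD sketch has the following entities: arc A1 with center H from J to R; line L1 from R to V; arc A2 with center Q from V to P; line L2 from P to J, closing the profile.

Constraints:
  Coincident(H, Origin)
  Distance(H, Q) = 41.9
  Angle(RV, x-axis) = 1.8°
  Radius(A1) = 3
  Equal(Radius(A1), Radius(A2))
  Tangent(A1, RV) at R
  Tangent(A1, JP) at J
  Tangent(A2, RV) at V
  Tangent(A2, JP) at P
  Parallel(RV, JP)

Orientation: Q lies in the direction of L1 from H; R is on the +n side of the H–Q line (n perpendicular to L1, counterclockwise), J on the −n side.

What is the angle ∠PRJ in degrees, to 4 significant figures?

81.85°

The slot axis is L1's direction at 1.8°, so u = (cos 1.8°, sin 1.8°) = (0.9995, 0.03141) and n = (−sin 1.8°, cos 1.8°) = (-0.03141, 0.9995). H is at the origin and Q lies 41.9 along u from H, so Q = 41.9·u = (41.88, 1.316). Tangency of A1 to both parallel lines with radius 3.0 puts R and J at H ± 3.0·n: R = (-0.09423, 2.999), J = (0.09423, -2.999). Equal radii place V and P the same way about Q: V = Q + 3.0·n = (41.79, 4.315), P = Q − 3.0·n = (41.97, -1.682). Then cos ∠PRJ = RP·RJ / (|RP||RJ|), giving 81.85°.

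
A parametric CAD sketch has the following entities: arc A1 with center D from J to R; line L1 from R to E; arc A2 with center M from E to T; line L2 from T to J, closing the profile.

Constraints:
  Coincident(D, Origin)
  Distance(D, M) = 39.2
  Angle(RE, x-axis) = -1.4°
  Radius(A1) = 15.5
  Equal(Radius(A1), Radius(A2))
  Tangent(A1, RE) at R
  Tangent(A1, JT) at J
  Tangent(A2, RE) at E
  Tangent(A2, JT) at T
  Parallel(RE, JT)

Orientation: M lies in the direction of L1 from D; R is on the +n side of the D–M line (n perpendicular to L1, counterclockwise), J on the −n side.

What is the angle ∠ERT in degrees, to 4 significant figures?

38.34°

Tangency of A1 to both parallel lines with radius 15.5 puts R and J at D ± 15.5·n: R = (0.3787, 15.50), J = (-0.3787, -15.50). Equal radii place E and T the same way about M: E = M + 15.5·n = (39.57, 14.54), T = M − 15.5·n = (38.81, -16.45). Then cos ∠ERT = RE·RT / (|RE||RT|), giving 38.34°.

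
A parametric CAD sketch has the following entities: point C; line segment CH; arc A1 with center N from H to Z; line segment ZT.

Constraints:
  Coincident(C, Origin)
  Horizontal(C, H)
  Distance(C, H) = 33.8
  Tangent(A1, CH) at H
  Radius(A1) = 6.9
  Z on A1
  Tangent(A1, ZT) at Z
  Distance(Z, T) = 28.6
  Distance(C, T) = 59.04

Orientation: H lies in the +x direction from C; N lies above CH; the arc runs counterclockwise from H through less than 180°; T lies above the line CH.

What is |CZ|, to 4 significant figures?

40.56

C is at the origin; C and H share the same y with |CH| = 33.8 and H on the +x side, so H = (33.80, 0.000). The tangent condition forces NH to be normal to CH, so N = H + (0, 6.9) = (33.80, 6.900). Since NZ ⟂ ZT (tangency), |NT| = √(6.9² + 28.6²) = 29.42 regardless of where Z sits on A1. So T lies on both circle(C, 59.04) and circle(N, 29.42); the above-CH intersection is T = (49.93, 31.50). Z is the foot of the tangent from T: Z = (40.30, 4.575).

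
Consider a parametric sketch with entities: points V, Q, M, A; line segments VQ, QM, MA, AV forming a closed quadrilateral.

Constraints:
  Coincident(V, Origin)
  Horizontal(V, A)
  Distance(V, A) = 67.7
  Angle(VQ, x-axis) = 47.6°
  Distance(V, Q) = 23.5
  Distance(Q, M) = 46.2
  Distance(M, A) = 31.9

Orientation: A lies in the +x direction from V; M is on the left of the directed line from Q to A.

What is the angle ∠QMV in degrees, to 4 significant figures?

10.17°

V is at the origin; VA is horizontal with |VA| = 67.7 and A in +x, so A = (67.7, 0). VQ runs at 47.6° with |VQ| = 23.5, so Q = (15.85, 17.35). M is determined by |QM| = 46.2 and |MA| = 31.9 together: it lies at the intersection of circle(Q, 46.2) and circle(A, 31.9). With |QA| = 54.68, the foot of the radical line on QA is 37.55 from Q and the perpendicular offset is √(46.2² − 37.55²) = 26.91. Taking the left-of-QA solution: M = (60.00, 30.96).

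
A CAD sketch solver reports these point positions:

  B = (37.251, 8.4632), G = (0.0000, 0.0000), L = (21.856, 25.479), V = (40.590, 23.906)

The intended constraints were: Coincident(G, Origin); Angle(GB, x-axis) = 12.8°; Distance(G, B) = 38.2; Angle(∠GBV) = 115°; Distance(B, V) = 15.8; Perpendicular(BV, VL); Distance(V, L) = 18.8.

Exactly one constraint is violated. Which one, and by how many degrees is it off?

Perpendicular(BV, VL) — off by 7.40°.

G = (0.00, 0.00) ✓; GB at 12.80° ✓; |GB| = 38.20 ✓; ∠GBV = 115.0° ✓; |BV| = 15.80 ✓; ∠(BV, VL) = 97.40° ✗; |VL| = 18.80 ✓.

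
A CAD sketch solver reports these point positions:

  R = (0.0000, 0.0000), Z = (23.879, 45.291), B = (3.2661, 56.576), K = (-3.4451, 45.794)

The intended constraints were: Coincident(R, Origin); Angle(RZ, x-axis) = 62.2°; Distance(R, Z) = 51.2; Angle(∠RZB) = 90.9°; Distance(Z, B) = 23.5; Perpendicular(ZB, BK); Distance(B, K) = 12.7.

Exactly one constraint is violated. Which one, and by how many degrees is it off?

Perpendicular(ZB, BK) — off by 3.20°.

R = (0.00, 0.00) ✓; RZ at 62.20° ✓; |RZ| = 51.20 ✓; ∠RZB = 90.90° ✓; |ZB| = 23.50 ✓; ∠(ZB, BK) = 86.80° ✗; |BK| = 12.70 ✓.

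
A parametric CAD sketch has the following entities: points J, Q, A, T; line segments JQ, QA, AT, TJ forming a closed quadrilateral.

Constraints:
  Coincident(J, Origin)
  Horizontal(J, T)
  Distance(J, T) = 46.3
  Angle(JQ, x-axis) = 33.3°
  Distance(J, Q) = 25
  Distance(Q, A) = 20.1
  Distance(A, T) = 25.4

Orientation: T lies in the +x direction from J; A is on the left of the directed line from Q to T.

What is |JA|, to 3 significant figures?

45.1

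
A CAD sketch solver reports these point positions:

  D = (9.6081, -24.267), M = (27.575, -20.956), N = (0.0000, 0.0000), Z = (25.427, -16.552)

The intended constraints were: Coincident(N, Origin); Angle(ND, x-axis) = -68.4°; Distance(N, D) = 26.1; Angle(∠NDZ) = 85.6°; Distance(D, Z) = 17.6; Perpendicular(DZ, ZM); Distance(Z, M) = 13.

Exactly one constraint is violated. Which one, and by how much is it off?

Distance(Z, M) = 13 — off by 8.10.

N = (0.00, 0.00) ✓; ND at -68.40° ✓; |ND| = 26.10 ✓; ∠NDZ = 85.60° ✓; |DZ| = 17.60 ✓; ∠(DZ, ZM) = 90.00° ✓; |ZM| = 4.900 ✗.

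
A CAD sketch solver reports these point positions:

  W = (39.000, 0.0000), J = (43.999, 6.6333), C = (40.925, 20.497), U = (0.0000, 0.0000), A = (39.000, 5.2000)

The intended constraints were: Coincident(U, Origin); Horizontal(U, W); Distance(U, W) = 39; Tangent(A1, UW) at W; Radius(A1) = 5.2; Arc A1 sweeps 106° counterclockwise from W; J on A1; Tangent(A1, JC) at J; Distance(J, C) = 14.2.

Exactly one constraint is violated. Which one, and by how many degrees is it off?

Tangent(A1, JC) at J — off by 3.50°.

U = (0.00, 0.00) ✓; U.y = 0.00, W.y = 0.00 ✓; |UW| = 39.00 ✓; ∠(AW, WU) = 90.00° ✓; |AW| = 5.200 ✓; bearing(A→J) − bearing(A→W) = 106.0° ✓; |AJ| = 5.200 ✓; ∠(AJ, JC) = 93.50° ✗; |JC| = 14.20 ✓.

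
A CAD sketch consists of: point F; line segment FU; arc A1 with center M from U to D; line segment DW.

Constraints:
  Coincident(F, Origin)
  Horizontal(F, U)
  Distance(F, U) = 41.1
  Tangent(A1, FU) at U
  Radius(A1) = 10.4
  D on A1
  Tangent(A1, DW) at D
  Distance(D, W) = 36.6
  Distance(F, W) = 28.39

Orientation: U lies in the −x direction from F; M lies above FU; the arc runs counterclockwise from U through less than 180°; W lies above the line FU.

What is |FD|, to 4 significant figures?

34.18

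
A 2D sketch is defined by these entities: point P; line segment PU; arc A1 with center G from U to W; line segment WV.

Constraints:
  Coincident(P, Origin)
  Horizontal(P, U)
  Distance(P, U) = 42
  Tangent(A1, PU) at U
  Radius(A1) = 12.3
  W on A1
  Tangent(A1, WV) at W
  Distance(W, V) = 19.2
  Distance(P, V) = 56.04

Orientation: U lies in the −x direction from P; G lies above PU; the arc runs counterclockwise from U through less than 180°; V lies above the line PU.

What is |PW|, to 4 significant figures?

37.73

Checks: |GW| = 12.30 ✓; ∠(GW, WV) = 90.00° ✓; |WV| = 19.20 ✓; |PV| = 56.04 ✓.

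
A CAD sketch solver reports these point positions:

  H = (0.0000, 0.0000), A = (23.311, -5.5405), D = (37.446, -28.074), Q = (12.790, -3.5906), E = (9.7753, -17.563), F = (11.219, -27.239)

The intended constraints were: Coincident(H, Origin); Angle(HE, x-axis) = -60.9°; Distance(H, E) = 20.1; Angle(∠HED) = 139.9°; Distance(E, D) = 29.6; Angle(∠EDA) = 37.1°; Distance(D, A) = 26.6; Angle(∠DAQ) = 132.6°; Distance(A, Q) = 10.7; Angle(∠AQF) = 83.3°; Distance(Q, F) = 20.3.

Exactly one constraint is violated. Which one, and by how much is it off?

Distance(Q, F) = 20.3 — off by 3.40.

H = (0.00, 0.00) ✓; HE at -60.90° ✓; |HE| = 20.10 ✓; ∠HED = 139.9° ✓; |ED| = 29.60 ✓; ∠EDA = 37.10° ✓; |DA| = 26.60 ✓; ∠DAQ = 132.6° ✓; |AQ| = 10.70 ✓; ∠AQF = 83.30° ✓; |QF| = 23.70 ✗.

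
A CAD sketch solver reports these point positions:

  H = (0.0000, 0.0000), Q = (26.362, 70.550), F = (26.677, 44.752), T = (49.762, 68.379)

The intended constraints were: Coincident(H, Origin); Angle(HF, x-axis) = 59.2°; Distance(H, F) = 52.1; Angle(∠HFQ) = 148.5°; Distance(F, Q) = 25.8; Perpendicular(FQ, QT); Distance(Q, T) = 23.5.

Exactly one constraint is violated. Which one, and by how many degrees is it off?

Perpendicular(FQ, QT) — off by 6.00°.

H = (0.00, 0.00) ✓; HF at 59.20° ✓; |HF| = 52.10 ✓; ∠HFQ = 148.5° ✓; |FQ| = 25.80 ✓; ∠(FQ, QT) = 96.00° ✗; |QT| = 23.50 ✓.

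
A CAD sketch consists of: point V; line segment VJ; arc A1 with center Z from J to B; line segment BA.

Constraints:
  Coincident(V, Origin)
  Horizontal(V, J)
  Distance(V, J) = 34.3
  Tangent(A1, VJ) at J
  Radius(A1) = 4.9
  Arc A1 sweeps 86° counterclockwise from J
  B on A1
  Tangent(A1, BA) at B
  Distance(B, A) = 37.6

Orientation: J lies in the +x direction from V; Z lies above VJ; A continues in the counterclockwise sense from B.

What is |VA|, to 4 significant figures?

59.31

V is at the origin; VJ is horizontal with |VJ| = 34.3 and J on the +x side, so J = (34.30, 0.000). Since A1 is tangent to VJ there, ZJ ⟂ VJ, so Z = J + (0, 4.9) = (34.30, 4.900). On A1, J sits at bearing -90° from Z; an 86° counterclockwise sweep puts B at bearing -4°, so B = Z + 4.9·(cos -4°, sin -4°) = (39.19, 4.558). Since A1 is tangent to BA there, ZB ⟂ BA, so BA runs along (−sin -4°, cos -4°); with |BA| = 37.6, A = (41.81, 42.07). Then |VA| = |A − V| = 59.31.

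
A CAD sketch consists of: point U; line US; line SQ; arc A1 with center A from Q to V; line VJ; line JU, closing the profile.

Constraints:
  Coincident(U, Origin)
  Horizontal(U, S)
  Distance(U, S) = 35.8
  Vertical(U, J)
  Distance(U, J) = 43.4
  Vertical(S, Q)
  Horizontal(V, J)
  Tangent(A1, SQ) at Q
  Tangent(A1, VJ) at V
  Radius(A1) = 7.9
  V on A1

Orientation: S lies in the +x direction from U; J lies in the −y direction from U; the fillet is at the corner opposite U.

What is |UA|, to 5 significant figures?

45.152

U is at the origin; US is horizontal with |US| = 35.8 and S on the +x side, so S = (35.800, 0.0000). U and J share the same x with |UJ| = 43.4 and J on the −y side, so J = (0.0000, -43.400). The virtual corner opposite U is at (35.800, -43.400). A1 meets SQ tangentially, so AQ is at right angles to SQ and since A1 is tangent to VJ there, AV ⟂ VJ, with radius 7.9, so the center A sits 7.9 in from both sides at A = (27.900, -35.500). Then |UA| = |A − U| = 45.152.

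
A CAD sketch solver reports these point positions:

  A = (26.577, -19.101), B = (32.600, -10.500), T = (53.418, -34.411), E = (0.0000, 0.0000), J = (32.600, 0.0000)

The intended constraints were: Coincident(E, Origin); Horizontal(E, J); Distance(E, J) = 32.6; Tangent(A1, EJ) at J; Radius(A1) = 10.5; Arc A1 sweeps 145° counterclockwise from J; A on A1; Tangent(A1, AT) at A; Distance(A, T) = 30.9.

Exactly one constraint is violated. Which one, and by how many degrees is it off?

Tangent(A1, AT) at A — off by 5.30°.

E = (0.00, 0.00) ✓; E.y = 0.00, J.y = 0.00 ✓; |EJ| = 32.60 ✓; ∠(BJ, JE) = 90.00° ✓; |BJ| = 10.50 ✓; bearing(B→A) − bearing(B→J) = 145.0° ✓; |BA| = 10.50 ✓; ∠(BA, AT) = 84.70° ✗; |AT| = 30.90 ✓.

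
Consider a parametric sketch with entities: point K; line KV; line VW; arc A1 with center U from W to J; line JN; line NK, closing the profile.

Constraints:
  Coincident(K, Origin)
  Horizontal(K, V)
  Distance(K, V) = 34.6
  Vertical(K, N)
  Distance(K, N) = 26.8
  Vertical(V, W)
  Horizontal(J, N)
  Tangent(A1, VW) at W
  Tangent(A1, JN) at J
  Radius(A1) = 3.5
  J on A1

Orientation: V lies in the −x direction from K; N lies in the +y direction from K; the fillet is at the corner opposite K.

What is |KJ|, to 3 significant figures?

41.1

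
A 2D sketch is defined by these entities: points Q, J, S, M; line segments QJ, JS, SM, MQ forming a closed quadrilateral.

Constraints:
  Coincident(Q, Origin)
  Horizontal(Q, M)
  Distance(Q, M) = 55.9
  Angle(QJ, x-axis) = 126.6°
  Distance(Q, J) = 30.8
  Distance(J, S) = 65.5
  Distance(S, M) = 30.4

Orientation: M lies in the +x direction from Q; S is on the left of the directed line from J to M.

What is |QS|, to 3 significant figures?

55.3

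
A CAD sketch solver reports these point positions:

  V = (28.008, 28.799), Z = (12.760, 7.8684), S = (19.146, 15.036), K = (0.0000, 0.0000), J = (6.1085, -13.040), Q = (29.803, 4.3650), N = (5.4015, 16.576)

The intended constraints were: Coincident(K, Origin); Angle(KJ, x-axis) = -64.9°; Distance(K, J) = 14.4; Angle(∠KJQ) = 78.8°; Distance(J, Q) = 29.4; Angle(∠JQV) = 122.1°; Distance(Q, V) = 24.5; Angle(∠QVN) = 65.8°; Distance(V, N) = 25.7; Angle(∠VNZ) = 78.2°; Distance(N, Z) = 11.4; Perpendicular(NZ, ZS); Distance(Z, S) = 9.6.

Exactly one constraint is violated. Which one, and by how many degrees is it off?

Perpendicular(NZ, ZS) — off by 8.10°.

K = (0.00, 0.00) ✓; KJ at -64.90° ✓; |KJ| = 14.40 ✓; ∠KJQ = 78.80° ✓; |JQ| = 29.40 ✓; ∠JQV = 122.1° ✓; |QV| = 24.50 ✓; ∠QVN = 65.80° ✓; |VN| = 25.70 ✓; ∠VNZ = 78.20° ✓; |NZ| = 11.40 ✓; ∠(NZ, ZS) = 98.10° ✗; |ZS| = 9.600 ✓.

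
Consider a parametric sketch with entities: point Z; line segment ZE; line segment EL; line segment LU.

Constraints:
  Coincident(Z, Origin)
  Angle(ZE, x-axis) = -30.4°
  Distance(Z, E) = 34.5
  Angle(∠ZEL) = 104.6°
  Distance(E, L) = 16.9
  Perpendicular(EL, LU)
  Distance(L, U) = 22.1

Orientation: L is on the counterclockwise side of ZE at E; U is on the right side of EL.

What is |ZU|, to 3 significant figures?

61.1

Z is at the origin; ZE runs at -30.4° with length 34.5, so E = 34.5·(cos -30.4°, sin -30.4°) = (29.8, -17.5). ∠ZEL = 104.6°, so EL runs at -30.4° + (180° − 104.6°) = 45.0° from the x-axis; with |EL| = 16.9, L = E + 16.9·(cos 45.0°, sin 45.0°) = (41.7, -5.51). The perpendicularity gives LU at right angles to EL; with |LU| = 22.1 on the right of EL, U = L + 22.1·(0.707, -0.707) = (57.3, -21.1). Then |ZU| = |U − Z| = 61.1.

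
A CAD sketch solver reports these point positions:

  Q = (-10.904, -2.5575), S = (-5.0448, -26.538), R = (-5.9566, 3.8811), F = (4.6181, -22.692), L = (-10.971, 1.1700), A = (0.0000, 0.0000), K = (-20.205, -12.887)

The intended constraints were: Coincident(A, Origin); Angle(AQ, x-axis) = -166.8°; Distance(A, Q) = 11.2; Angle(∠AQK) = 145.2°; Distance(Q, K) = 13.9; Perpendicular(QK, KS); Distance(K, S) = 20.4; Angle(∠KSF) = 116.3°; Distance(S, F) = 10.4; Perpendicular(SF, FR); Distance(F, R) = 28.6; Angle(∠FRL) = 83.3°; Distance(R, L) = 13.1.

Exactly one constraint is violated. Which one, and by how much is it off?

Distance(R, L) = 13.1 — off by 7.40.

A = (0.00, 0.00) ✓; AQ at -166.8° ✓; |AQ| = 11.20 ✓; ∠AQK = 145.2° ✓; |QK| = 13.90 ✓; ∠(QK, KS) = 90.00° ✓; |KS| = 20.40 ✓; ∠KSF = 116.3° ✓; |SF| = 10.40 ✓; ∠(SF, FR) = 90.00° ✓; |FR| = 28.60 ✓; ∠FRL = 83.30° ✓; |RL| = 5.700 ✗.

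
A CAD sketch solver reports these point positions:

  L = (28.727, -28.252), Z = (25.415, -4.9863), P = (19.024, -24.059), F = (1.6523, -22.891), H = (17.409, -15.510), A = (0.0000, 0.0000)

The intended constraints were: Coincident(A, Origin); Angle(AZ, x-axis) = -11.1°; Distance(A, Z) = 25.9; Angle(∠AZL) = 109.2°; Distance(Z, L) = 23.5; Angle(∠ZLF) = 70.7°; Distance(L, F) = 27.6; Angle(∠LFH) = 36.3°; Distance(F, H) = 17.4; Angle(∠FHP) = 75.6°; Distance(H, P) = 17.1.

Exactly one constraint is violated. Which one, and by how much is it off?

Distance(H, P) = 17.1 — off by 8.40.

A = (0.00, 0.00) ✓; AZ at -11.10° ✓; |AZ| = 25.90 ✓; ∠AZL = 109.2° ✓; |ZL| = 23.50 ✓; ∠ZLF = 70.70° ✓; |LF| = 27.60 ✓; ∠LFH = 36.30° ✓; |FH| = 17.40 ✓; ∠FHP = 75.60° ✓; |HP| = 8.700 ✗.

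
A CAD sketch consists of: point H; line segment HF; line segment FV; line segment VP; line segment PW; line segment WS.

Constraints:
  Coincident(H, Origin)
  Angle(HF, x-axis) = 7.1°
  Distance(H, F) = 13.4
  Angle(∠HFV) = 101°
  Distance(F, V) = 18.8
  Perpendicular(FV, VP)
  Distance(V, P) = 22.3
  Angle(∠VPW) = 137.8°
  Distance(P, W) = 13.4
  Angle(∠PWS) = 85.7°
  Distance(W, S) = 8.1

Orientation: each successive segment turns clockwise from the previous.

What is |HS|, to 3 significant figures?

14.8

∠VPW = 137.8° gives PW at 156° from the x-axis; with |PW| = 13.4, W = (-14.3, -17.7). ∠PWS = 85.7° gives WS at 61.6° from the x-axis; with |WS| = 8.1, S = (-10.4, -10.5). Then |HS| = |S − H| = 14.8.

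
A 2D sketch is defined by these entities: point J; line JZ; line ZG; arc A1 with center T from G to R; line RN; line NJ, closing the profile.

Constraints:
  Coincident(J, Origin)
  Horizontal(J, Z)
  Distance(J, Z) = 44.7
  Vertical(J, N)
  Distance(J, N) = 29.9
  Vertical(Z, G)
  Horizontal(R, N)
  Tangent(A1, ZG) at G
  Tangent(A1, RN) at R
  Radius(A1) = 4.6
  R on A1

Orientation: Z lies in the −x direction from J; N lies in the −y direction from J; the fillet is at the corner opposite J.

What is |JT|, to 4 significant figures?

47.41

J is at the origin; J and Z share the same y with |JZ| = 44.7 and Z on the −x side, so Z = (-44.70, 0.000). J and N share the same x with |JN| = 29.9 and N on the −y side, so N = (0.000, -29.90). The virtual corner opposite J is at (-44.70, -29.90). Tangency of A1 to ZG means the radius TG is perpendicular to ZG and since A1 is tangent to RN there, TR ⟂ RN, with radius 4.6, so the center T sits 4.6 in from both sides at T = (-40.10, -25.30). Then |JT| = |T − J| = 47.41.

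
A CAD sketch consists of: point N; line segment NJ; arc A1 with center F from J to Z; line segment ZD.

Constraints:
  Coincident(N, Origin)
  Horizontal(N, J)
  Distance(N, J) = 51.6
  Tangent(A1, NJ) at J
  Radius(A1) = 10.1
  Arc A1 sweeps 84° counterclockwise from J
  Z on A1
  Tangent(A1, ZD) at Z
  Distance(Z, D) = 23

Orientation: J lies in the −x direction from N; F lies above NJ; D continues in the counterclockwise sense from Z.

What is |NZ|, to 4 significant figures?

42.53

N is at the origin; NJ is horizontal with |NJ| = 51.6 and J on the −x side, so J = (-51.60, 0.000). Since A1 is tangent to NJ there, FJ ⟂ NJ, so F = J + (0, 10.1) = (-51.60, 10.10). On A1, J sits at bearing -90° from F; an 84° counterclockwise sweep puts Z at bearing -6°, so Z = F + 10.1·(cos -6°, sin -6°) = (-41.56, 9.044). Then |NZ| = |Z − N| = 42.53.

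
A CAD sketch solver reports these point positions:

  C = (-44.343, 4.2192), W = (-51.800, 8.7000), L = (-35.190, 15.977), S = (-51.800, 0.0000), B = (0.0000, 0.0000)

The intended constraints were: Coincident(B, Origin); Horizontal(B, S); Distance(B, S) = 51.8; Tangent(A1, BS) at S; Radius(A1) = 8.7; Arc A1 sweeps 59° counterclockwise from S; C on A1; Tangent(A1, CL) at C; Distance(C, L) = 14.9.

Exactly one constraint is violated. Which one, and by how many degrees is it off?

Tangent(A1, CL) at C — off by 6.90°.

B = (0.00, 0.00) ✓; B.y = 0.00, S.y = 0.00 ✓; |BS| = 51.80 ✓; ∠(WS, SB) = 90.00° ✓; |WS| = 8.700 ✓; bearing(W→C) − bearing(W→S) = 59.00° ✓; |WC| = 8.700 ✓; ∠(WC, CL) = 96.90° ✗; |CL| = 14.90 ✓.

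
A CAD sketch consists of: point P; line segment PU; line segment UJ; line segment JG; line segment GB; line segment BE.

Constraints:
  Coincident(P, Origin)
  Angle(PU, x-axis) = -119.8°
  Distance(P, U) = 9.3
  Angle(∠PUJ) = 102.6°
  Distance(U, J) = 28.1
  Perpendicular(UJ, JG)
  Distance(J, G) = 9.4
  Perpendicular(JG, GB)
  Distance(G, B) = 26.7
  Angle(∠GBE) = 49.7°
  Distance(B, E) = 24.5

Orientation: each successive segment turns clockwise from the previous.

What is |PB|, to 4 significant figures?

3.444

UJ ⟂ JG, so JG runs at 72.80°; with |JG| = 9.4, G = (-28.69, 9.219). JG ⟂ GB, so GB runs at -17.20°; with |GB| = 26.7, B = (-3.180, 1.323). Then |PB| = |B − P| = 3.444.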